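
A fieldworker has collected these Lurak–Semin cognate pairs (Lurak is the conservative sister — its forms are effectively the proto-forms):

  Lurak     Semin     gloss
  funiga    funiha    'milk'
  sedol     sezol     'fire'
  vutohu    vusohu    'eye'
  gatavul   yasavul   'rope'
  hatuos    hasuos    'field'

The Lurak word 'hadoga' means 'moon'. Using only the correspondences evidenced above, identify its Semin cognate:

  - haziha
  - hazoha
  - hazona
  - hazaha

hazoha

sedol ~ sezol — Lurak d corresponds to Semin z between vowels (before a back vowel).
funiga ~ funiha — Lurak g corresponds to Semin h between vowels (before a back vowel).
Applying these to Lurak 'hadoga':
  hadoga → hazoga   (d→z between vowels (before a back vowel))
  hazoga → hazoha   (g→h between vowels (before a back vowel))
So the Semin cognate is 'hazoha'.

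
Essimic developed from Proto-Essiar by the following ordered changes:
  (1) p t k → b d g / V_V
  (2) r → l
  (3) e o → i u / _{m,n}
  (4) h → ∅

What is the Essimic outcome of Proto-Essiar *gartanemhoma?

Essimic: *gartanemhoma > galtanemhoma > galtanimhuma > galtanimuma  (by unconditioned shift, pre-nasal raising, h-loss)

galtanimuma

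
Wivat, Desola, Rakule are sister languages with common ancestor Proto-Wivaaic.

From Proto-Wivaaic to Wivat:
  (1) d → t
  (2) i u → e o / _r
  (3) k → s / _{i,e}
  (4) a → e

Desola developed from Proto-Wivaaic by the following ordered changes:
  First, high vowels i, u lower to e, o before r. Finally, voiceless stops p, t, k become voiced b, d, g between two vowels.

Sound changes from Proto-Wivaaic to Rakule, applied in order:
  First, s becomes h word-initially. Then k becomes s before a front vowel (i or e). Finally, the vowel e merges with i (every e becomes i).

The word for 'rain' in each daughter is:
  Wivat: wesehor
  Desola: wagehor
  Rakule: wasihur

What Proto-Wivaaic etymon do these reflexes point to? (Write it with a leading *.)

Position 6: Wivat has o, Desola has o, Rakule has u. Rakule preserves u here (none of its changes turn any other segment into u), so the proto-segment is *u.
Position 4: Wivat has e, Desola has e, Rakule has i. Taking the neighbouring segments as reconstructed: Wivat e can only go back to *e; Desola e can only go back to *e; Rakule i could go back to *e or *i — the one source consistent with every daughter is *e.
Position 2: Wivat has e, Desola has a, Rakule has a. Desola preserves a here (none of its changes turn any other segment into a), so the proto-segment is *a.
Continuing position by position gives *wakehur; check it forward:
Wivat: *wakehur > wakehor > wasehor > wesehor  (by pre-rhotic lowering, palatalisation, vowel merger)
Desola: start from *wakehur.
  rule 1 (pre-rhotic lowering): wakehur → wakehor
  rule 2 (intervocalic voicing): wakehor → wagehor
  ⇒ Desola wagehor
Rakule: *wakehur
  wakehur (rule 1 does not apply)
  wakehur → wasehur   [palatalisation]
  wasehur → wasihur   [vowel merger]
  giving Rakule wasihur.
Only *wakehur yields all of Wivat wesehor, Desola wagehor, Rakule wasihur.

*wakehur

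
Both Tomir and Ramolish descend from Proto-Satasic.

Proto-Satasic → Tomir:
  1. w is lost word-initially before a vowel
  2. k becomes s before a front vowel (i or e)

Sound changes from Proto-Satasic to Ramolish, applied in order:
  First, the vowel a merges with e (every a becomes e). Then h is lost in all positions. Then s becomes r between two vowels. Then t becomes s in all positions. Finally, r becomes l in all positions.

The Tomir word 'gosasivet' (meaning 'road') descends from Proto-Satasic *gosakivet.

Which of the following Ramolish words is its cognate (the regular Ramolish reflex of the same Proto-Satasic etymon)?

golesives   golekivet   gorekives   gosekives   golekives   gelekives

golekives

Ramolish: *gosakivet
  gosakivet → gosekivet   [vowel merger]
  gosekivet (rule 2 does not apply)
  gosekivet → gorekivet   [rhotacism]
  gorekivet → gorekives   [unconditioned shift]
  gorekives → golekives   [unconditioned shift]
  giving Ramolish golekives.
The other candidates each miss or misapply at least one Ramolish change.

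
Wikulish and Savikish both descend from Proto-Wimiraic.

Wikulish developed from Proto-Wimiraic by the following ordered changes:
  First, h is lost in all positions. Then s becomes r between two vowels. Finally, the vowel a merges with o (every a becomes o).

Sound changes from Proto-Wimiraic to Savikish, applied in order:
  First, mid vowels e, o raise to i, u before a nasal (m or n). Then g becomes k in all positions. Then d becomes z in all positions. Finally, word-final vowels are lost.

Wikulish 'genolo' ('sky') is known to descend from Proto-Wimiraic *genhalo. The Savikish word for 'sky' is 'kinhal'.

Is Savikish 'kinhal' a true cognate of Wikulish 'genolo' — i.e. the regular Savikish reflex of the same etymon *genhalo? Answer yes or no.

yes

Derive the expected Savikish reflex of *genhalo:
Savikish: *genhalo
  genhalo → ginhalo   [pre-nasal raising]
  ginhalo → kinhalo   [unconditioned shift]
  kinhalo (rule 3 does not apply)
  kinhalo → kinhal   [apocope]
  giving Savikish kinhal.
Savikish 'kinhal' matches the regular reflex exactly, so the pair is cognate.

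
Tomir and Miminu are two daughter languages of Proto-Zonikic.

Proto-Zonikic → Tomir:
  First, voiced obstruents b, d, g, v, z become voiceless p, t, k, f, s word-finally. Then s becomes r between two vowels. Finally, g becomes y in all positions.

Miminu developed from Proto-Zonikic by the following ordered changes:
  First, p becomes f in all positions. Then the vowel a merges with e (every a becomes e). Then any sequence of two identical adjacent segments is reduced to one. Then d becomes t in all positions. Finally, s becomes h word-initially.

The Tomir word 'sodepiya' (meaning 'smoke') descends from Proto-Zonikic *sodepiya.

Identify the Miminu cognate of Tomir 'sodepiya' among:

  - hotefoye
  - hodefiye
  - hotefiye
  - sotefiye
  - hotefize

Miminu: *sodepiya > sodefiya > sodefiye > sotefiye > hotefiye  (by unconditioned shift, vowel merger, unconditioned shift, debuccalisation)
The other candidates each miss or misapply at least one Miminu change.

hotefiye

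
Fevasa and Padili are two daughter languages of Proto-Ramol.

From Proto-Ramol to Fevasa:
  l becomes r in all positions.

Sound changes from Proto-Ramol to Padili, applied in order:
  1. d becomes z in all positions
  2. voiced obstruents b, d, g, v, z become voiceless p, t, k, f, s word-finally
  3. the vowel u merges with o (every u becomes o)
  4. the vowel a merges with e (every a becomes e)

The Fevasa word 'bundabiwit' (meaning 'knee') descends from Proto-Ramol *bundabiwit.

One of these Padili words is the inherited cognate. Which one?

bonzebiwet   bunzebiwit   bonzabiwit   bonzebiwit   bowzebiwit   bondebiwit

bonzebiwit

Padili: *bundabiwit > bunzabiwit > bonzabiwit > bonzebiwit  (by unconditioned shift, vowel merger, vowel merger)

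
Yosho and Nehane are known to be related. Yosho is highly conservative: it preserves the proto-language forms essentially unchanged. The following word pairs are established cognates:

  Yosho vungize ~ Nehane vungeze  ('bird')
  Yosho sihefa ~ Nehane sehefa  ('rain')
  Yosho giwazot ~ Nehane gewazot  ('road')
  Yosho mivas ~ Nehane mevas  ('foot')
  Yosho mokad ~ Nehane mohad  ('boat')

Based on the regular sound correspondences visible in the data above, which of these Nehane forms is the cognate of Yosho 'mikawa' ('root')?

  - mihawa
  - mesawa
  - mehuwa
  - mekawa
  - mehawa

mehawa

vungize ~ vungeze, sihefa ~ sehefa — Yosho i corresponds to Nehane e after a consonant, before a consonant other than r, m, n, p, b, f, v.
mokad ~ mohad — Yosho k corresponds to Nehane h between vowels (before a back vowel).
Applying these to Yosho 'mikawa':
  mikawa → mekawa   (i→e after a consonant, before a consonant other than r, m, n, p, b, f, v)
  mekawa → mehawa   (k→h between vowels (before a back vowel))
So the Nehane cognate is 'mehawa'.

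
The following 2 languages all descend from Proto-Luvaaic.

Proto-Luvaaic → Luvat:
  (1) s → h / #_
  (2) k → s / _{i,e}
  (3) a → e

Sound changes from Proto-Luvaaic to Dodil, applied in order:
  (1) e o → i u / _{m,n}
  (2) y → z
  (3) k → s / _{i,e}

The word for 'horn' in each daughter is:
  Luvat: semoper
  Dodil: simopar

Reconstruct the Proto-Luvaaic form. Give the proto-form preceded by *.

Position 2: Luvat has e, Dodil has i. Taking the neighbouring segments as reconstructed: Luvat e can only go back to *e; Dodil i could go back to *e or *i — the one source consistent with every daughter is *e.
Position 6: Luvat has e, Dodil has a. Dodil preserves a here (none of its changes turn any other segment into a), so the proto-segment is *a.
This points to *kemopar. Verify forward in each daughter:
Luvat: start from *kemopar.
  rule 1: no change — kemopar
  rule 2 (palatalisation): kemopar → semopar
  rule 3 (vowel merger): semopar → semoper
  ⇒ Luvat semoper
Dodil: *kemopar > kimopar > simopar  (by pre-nasal raising, palatalisation)
No other proto-form is consistent with every reflex, so the reconstruction is *kemopar.

*kemopar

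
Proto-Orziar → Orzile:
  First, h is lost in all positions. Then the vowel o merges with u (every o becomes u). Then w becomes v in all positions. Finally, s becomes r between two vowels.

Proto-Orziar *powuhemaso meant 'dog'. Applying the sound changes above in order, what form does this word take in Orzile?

puvuemaru

Orzile: *powuhemaso > powuemaso > puwuemasu > puvuemasu > puvuemaru  (by h-loss, vowel merger, unconditioned shift, rhotacism)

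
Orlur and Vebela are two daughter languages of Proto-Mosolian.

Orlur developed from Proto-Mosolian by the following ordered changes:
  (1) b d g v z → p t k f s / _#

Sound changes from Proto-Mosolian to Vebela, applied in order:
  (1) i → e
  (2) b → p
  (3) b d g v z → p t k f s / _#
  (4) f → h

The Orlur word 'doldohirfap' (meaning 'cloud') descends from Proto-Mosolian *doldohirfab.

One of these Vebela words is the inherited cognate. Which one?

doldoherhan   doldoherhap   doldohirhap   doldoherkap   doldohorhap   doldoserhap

doldoherhap

Vebela: *doldohirfab > doldoherfab > doldoherfap > doldoherhap  (by vowel merger, unconditioned shift, unconditioned shift)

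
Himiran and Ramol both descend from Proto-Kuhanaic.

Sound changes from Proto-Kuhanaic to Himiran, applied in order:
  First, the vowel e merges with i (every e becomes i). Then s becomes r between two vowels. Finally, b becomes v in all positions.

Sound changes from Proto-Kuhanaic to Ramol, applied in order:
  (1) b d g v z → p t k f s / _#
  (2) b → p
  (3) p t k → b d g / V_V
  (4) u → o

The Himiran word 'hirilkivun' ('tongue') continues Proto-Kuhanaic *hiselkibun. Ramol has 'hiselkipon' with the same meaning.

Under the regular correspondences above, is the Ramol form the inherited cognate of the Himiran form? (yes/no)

Derive the expected Ramol reflex of *hiselkibun:
Ramol: *hiselkibun > hiselkipun > hiselkibun > hiselkibon  (by unconditioned shift, intervocalic voicing, vowel merger)
The regular Ramol reflex would be 'hiselkibon', but the attested form is 'hiselkipon'. The correspondence is irregular, so they are not cognates (the Ramol form has a different source).

no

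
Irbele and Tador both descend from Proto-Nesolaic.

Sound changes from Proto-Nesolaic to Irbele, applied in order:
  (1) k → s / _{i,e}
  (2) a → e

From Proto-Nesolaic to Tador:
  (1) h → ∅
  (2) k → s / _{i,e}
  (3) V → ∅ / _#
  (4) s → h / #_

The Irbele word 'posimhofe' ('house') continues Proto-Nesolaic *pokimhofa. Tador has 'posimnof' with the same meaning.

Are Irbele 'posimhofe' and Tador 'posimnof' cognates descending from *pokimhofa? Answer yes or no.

no

Derive the expected Tador reflex of *pokimhofa:
Tador: *pokimhofa > pokimofa > posimofa > posimof  (by h-loss, palatalisation, apocope)
The regular Tador reflex would be 'posimof', but the attested form is 'posimnof'. The correspondence is irregular, so they are not cognates (the Tador form has a different source).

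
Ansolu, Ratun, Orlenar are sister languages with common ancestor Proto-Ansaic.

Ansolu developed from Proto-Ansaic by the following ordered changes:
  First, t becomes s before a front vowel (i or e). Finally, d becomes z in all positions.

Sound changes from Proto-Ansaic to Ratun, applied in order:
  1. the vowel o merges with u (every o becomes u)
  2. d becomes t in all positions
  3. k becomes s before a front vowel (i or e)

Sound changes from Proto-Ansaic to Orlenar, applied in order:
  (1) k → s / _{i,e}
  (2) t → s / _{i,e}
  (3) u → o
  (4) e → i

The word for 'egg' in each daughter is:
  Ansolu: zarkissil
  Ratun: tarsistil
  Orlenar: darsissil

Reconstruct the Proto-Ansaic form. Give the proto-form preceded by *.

Position 7: Ansolu has s, Ratun has t, Orlenar has s. Taking the neighbouring segments as reconstructed: Ansolu s could go back to *t or *s; Ratun t could go back to *t or *d; Orlenar s could go back to *t or *k or *s — the one source consistent with every daughter is *t.
Position 4: Ansolu has k, Ratun has s, Orlenar has s. Ansolu preserves k here (none of its changes turn any other segment into k), so the proto-segment is *k.
Position 1: Ansolu has z, Ratun has t, Orlenar has d. Orlenar preserves d here (none of its changes turn any other segment into d), so the proto-segment is *d.
The remaining positions agree across the daughters. Check the candidate against every language:
Ansolu: start from *darkistil.
  rule 1 (palatalisation): darkistil → darkissil
  rule 2 (unconditioned shift): darkissil → zarkissil
  ⇒ Ansolu zarkissil
Ratun: *darkistil > tarkistil > tarsistil  (by unconditioned shift, palatalisation)
Orlenar: *darkistil
  darkistil → darsistil   [palatalisation]
  darsistil → darsissil   [palatalisation]
  darsissil (rule 3 does not apply)
  darsissil (rule 4 does not apply)
  giving Orlenar darsissil.
*darkistil is the unique common source.

*darkistil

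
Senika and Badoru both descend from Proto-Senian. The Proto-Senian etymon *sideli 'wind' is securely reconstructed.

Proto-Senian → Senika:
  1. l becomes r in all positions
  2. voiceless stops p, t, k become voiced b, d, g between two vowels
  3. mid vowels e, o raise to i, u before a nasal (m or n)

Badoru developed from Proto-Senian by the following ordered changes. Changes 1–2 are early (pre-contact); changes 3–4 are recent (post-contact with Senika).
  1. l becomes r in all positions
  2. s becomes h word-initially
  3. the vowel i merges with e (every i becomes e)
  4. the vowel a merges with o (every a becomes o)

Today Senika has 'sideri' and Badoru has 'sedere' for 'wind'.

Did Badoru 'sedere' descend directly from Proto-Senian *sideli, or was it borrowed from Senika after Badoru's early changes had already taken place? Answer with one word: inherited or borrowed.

If inherited, *sideli would pass through all of Badoru's changes:
Badoru: *sideli
  sideli → sideri   [unconditioned shift]
  sideri → hideri   [debuccalisation]
  hideri → hedere   [vowel merger]
  hedere (rule 4 does not apply)
  giving Badoru hedere.
If borrowed from Senika 'sideri' after the early changes, it would undergo only the recent ones:
  rule 3 (vowel merger): sideri → sedere
  rule 4 (vowel merger): no change (sedere)
  ⇒ as a loan: sedere
Badoru 'sedere' matches the loan outcome 'sedere', not the inherited 'hedere' — it skipped the early Badoru changes, so it was borrowed from Senika.

borrowed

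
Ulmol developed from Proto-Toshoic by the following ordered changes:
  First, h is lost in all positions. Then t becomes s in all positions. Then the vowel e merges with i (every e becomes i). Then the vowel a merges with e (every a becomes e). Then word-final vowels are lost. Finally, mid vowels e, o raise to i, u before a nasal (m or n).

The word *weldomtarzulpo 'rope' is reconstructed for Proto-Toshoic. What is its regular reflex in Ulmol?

wildumserzulp

Ulmol: *weldomtarzulpo > weldomsarzulpo > wildomsarzulpo > wildomserzulpo > wildomserzulp > wildumserzulp  (by unconditioned shift, vowel merger, vowel merger, apocope, pre-nasal raising)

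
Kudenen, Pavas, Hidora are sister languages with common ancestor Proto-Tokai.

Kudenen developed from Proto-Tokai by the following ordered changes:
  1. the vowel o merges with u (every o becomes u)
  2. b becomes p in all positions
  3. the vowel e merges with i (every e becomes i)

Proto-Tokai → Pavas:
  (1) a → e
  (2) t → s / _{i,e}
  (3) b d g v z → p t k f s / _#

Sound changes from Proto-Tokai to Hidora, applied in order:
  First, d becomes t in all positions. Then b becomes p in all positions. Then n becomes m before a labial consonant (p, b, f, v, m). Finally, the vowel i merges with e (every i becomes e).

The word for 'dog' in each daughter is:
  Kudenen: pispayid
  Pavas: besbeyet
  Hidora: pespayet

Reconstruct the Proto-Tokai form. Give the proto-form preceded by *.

*besbayed

Position 7: Kudenen has i, Pavas has e, Hidora has e. Taking the neighbouring segments as reconstructed: Kudenen i could go back to *e or *i; Pavas e could go back to *a or *e; Hidora e could go back to *e or *i — the one source consistent with every daughter is *e.
Position 5: Kudenen has a, Pavas has e, Hidora has a. Kudenen preserves a here (none of its changes turn any other segment into a), so the proto-segment is *a.
Position 1: Kudenen has p, Pavas has b, Hidora has p. Pavas preserves b here (none of its changes turn any other segment into b), so the proto-segment is *b.
Verify the candidate proto-form against each daughter:
Kudenen: *besbayed > pespayed > pispayid  (by unconditioned shift, vowel merger)
Pavas: start from *besbayed.
  rule 1 (vowel merger): besbayed → besbeyed
  rule 2: no change — besbeyed
  rule 3 (final devoicing): besbeyed → besbeyet
  ⇒ Pavas besbeyet
Hidora: *besbayed
  besbayed → besbayet   [unconditioned shift]
  besbayet → pespayet   [unconditioned shift]
  pespayet (rule 3 does not apply)
  pespayet (rule 4 does not apply)
  giving Hidora pespayet.
*besbayed is the unique common source.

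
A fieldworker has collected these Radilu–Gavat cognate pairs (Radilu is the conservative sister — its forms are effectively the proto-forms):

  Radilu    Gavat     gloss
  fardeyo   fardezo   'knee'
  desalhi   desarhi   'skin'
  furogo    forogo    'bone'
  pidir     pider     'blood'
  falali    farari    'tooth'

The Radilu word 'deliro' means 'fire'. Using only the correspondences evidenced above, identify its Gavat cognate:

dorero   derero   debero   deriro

falali ~ farari — Radilu l corresponds to Gavat r between vowels (before a front vowel).
pidir ~ pider — Radilu i corresponds to Gavat e after a consonant, before r.
Applying these to Radilu 'deliro':
  deliro → deriro   (l→r between vowels (before a front vowel))
  deriro → derero   (i→e after a consonant, before r)
So the Gavat cognate is 'derero'.

derero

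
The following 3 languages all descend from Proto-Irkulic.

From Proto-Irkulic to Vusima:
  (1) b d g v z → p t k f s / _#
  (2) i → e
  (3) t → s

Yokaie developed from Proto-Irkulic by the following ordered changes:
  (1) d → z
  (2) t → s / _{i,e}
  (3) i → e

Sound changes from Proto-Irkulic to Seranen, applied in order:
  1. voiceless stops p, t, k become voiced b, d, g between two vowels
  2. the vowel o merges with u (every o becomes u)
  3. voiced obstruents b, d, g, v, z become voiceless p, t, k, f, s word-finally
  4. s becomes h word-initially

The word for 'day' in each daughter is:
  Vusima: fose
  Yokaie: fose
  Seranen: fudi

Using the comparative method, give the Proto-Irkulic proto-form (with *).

*foti

Position 3: Vusima has s, Yokaie has s, Seranen has d. Taking the neighbouring segments as reconstructed: Vusima s could go back to *t or *s; Yokaie s could go back to *t or *s; Seranen d could go back to *t or *d — the one source consistent with every daughter is *t.
Position 2: Vusima has o, Yokaie has o, Seranen has u. Vusima preserves o here (none of its changes turn any other segment into o), so the proto-segment is *o.
Verify the candidate proto-form against each daughter:
Vusima: *foti > fote > fose  (by vowel merger, unconditioned shift)
Yokaie: *foti
  foti (rule 1 does not apply)
  foti → fosi   [palatalisation]
  fosi → fose   [vowel merger]
  giving Yokaie fose.
Seranen: *foti
  foti → fodi   [intervocalic voicing]
  fodi → fudi   [vowel merger]
  fudi (rule 3 does not apply)
  fudi (rule 4 does not apply)
  giving Seranen fudi.
Only *foti yields all of Vusima fose, Yokaie fose, Seranen fudi.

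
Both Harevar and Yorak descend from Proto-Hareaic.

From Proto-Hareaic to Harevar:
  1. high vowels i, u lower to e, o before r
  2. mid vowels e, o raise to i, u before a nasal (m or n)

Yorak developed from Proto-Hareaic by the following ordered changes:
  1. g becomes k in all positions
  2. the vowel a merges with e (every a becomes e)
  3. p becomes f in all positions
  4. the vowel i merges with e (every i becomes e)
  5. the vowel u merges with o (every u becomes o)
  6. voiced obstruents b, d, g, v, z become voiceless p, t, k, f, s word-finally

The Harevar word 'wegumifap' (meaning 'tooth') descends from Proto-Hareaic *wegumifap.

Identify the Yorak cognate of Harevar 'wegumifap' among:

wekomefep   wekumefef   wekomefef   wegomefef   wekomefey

wekomefef

Yorak: *wegumifap > wekumifap > wekumifep > wekumifef > wekumefef > wekomefef  (by unconditioned shift, vowel merger, unconditioned shift, vowel merger, vowel merger)
Only 'wekomefef' matches the regular Yorak development of *wegumifap.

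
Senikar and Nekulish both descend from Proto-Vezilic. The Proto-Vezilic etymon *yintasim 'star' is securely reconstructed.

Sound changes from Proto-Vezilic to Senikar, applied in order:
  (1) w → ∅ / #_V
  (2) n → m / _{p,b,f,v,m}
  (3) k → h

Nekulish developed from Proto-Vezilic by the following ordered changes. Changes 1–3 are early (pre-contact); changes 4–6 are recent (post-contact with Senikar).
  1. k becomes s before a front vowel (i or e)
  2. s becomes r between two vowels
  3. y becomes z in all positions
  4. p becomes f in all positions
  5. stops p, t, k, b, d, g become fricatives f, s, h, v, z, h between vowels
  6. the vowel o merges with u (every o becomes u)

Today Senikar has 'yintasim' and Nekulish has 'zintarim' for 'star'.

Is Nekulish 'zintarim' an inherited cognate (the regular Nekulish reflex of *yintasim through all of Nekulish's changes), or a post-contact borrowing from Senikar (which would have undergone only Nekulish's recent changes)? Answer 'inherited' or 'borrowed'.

inherited

If inherited, *yintasim would pass through all of Nekulish's changes:
Nekulish: *yintasim > yintarim > zintarim  (by rhotacism, unconditioned shift)
If borrowed from Senikar 'yintasim' after the early changes, it would undergo only the recent ones:
  rule 4 (unconditioned shift): no change (yintasim)
  rule 5 (intervocalic lenition): no change (yintasim)
  rule 6 (vowel merger): no change (yintasim)
  ⇒ as a loan: yintasim
Nekulish 'zintarim' matches the inherited outcome exactly, so it is an inherited cognate, not a loan.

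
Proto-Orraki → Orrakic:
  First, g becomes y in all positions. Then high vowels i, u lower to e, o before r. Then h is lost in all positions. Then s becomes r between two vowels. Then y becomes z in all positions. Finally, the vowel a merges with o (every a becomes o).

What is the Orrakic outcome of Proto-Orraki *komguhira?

komzuero

Orrakic: *komguhira > komyuhira > komyuhera > komyuera > komzuera > komzuero  (by unconditioned shift, pre-rhotic lowering, h-loss, unconditioned shift, vowel merger)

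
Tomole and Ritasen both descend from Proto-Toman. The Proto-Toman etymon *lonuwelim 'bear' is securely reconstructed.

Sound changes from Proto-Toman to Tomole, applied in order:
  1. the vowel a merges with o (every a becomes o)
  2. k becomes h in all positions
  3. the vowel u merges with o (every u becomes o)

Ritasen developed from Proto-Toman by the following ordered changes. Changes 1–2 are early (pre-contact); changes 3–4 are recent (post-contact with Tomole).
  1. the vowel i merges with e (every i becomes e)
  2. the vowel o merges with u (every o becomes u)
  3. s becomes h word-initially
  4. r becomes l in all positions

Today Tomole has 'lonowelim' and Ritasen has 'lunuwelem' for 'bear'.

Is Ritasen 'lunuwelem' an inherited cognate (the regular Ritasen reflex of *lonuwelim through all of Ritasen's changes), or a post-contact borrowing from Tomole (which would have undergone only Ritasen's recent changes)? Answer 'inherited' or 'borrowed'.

If inherited, *lonuwelim would pass through all of Ritasen's changes:
Ritasen: *lonuwelim
  lonuwelim → lonuwelem   [vowel merger]
  lonuwelem → lunuwelem   [vowel merger]
  lunuwelem (rule 3 does not apply)
  lunuwelem (rule 4 does not apply)
  giving Ritasen lunuwelem.
If borrowed from Tomole 'lonowelim' after the early changes, it would undergo only the recent ones:
  rule 3 (debuccalisation): no change (lonowelim)
  rule 4 (unconditioned shift): no change (lonowelim)
  ⇒ as a loan: lonowelim
Ritasen 'lunuwelem' matches the inherited outcome exactly, so it is an inherited cognate, not a loan.

inherited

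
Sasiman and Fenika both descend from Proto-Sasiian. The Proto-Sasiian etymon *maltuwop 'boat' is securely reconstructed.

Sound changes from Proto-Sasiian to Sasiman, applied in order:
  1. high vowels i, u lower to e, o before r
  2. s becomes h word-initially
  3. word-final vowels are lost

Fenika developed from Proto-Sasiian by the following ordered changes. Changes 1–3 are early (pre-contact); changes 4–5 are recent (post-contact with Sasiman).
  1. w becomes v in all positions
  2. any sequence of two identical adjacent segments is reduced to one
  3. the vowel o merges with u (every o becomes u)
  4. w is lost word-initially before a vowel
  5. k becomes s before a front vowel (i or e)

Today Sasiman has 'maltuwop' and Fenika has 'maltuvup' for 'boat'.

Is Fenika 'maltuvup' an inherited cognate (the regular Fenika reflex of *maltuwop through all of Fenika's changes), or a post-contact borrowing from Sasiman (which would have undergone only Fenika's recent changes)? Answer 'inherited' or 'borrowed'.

inherited

If inherited, *maltuwop would pass through all of Fenika's changes:
Fenika: *maltuwop > maltuvop > maltuvup  (by unconditioned shift, vowel merger)
If borrowed from Sasiman 'maltuwop' after the early changes, it would undergo only the recent ones:
  rule 4 (glide loss): no change (maltuwop)
  rule 5 (palatalisation): no change (maltuwop)
  ⇒ as a loan: maltuwop
Fenika 'maltuvup' matches the inherited outcome exactly, so it is an inherited cognate, not a loan.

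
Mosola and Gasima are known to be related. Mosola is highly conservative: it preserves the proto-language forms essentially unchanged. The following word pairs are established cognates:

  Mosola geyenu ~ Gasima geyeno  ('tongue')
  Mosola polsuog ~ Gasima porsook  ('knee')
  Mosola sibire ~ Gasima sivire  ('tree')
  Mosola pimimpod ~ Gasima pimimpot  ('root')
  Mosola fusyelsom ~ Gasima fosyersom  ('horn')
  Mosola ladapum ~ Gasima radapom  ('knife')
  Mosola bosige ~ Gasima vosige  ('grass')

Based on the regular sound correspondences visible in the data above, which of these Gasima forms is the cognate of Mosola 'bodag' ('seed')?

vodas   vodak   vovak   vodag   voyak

vodak

bosige ~ vosige — Mosola b corresponds to Gasima v word-initially before a back vowel.
polsuog ~ porsook — Mosola g corresponds to Gasima k word-finally.
Applying these to Mosola 'bodag':
  bodag → vodag   (b→v word-initially before a back vowel)
  vodag → vodak   (g→k word-finally)
So the Gasima cognate is 'vodak'.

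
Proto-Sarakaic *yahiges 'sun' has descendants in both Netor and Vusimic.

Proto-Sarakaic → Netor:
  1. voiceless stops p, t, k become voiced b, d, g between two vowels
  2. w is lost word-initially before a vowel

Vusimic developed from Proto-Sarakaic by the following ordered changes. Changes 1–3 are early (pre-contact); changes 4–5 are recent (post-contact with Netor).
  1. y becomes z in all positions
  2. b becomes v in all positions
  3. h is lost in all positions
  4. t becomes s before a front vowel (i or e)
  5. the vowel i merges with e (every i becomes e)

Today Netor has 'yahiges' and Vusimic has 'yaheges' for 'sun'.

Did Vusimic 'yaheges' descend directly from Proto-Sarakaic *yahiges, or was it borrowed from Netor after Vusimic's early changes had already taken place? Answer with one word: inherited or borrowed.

If inherited, *yahiges would pass through all of Vusimic's changes:
Vusimic: start from *yahiges.
  rule 1 (unconditioned shift): yahiges → zahiges
  rule 2: no change — zahiges
  rule 3 (h-loss): zahiges → zaiges
  rule 4: no change — zaiges
  rule 5 (vowel merger): zaiges → zaeges
  ⇒ Vusimic zaeges
If borrowed from Netor 'yahiges' after the early changes, it would undergo only the recent ones:
  rule 4 (palatalisation): no change (yahiges)
  rule 5 (vowel merger): yahiges → yaheges
  ⇒ as a loan: yaheges
Vusimic 'yaheges' matches the loan outcome 'yaheges', not the inherited 'zaeges' — it skipped the early Vusimic changes, so it was borrowed from Netor.

borrowed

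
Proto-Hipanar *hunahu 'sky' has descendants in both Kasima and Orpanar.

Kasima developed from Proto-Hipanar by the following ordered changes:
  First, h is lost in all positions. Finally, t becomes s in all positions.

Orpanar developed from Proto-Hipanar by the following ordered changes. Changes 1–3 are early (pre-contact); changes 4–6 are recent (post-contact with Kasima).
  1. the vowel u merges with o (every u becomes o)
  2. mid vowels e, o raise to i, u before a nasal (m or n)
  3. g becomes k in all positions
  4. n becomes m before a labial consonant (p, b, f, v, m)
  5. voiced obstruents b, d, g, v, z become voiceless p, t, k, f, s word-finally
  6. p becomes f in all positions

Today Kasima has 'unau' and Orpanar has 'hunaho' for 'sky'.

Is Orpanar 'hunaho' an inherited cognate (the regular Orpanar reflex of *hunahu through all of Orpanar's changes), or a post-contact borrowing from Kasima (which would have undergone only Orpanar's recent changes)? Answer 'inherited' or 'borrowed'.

If inherited, *hunahu would pass through all of Orpanar's changes:
Orpanar: start from *hunahu.
  rule 1 (vowel merger): hunahu → honaho
  rule 2 (pre-nasal raising): honaho → hunaho
  rule 3: no change — hunaho
  rule 4: no change — hunaho
  rule 5: no change — hunaho
  rule 6: no change — hunaho
  ⇒ Orpanar hunaho
If borrowed from Kasima 'unau' after the early changes, it would undergo only the recent ones:
  rule 4 (nasal place assimilation): no change (unau)
  rule 5 (final devoicing): no change (unau)
  rule 6 (unconditioned shift): no change (unau)
  ⇒ as a loan: unau
Orpanar 'hunaho' matches the inherited outcome exactly, so it is an inherited cognate, not a loan.

inherited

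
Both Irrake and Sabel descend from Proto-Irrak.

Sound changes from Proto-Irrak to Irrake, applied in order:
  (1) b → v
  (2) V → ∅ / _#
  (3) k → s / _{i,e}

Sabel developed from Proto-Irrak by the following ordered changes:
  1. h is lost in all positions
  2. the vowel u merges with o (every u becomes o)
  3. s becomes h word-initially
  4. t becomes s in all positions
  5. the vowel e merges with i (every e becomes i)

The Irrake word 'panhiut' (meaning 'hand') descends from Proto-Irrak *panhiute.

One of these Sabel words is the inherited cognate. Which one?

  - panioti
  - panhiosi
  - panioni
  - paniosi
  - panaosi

paniosi

Sabel: start from *panhiute.
  rule 1 (h-loss): panhiute → paniute
  rule 2 (vowel merger): paniute → paniote
  rule 3: no change — paniote
  rule 4 (unconditioned shift): paniote → paniose
  rule 5 (vowel merger): paniose → paniosi
  ⇒ Sabel paniosi
The other candidates each miss or misapply at least one Sabel change.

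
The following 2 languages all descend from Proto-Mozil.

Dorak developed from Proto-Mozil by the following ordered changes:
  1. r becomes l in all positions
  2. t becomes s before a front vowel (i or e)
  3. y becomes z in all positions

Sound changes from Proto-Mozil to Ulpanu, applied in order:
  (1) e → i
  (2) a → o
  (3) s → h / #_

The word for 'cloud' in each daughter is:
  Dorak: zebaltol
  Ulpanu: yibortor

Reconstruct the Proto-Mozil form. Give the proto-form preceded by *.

Position 1: Dorak has z, Ulpanu has y. Ulpanu preserves y here (none of its changes turn any other segment into y), so the proto-segment is *y.
Position 4: Dorak has a, Ulpanu has o. Dorak preserves a here (none of its changes turn any other segment into a), so the proto-segment is *a.
This points to *yebartor. Verify forward in each daughter:
Dorak: *yebartor > yebaltol > zebaltol  (by unconditioned shift, unconditioned shift)
Ulpanu: *yebartor > yibartor > yibortor  (by vowel merger, vowel merger)
No other proto-form is consistent with every reflex, so the reconstruction is *yebartor.

*yebartor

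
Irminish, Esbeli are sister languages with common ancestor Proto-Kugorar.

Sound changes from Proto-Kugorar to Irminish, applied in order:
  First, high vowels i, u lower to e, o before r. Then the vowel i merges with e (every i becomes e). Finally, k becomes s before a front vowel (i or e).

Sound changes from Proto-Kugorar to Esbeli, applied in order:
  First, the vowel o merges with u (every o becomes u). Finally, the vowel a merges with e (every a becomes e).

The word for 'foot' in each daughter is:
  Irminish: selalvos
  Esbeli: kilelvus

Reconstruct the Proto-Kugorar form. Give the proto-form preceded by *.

Position 4: Irminish has a, Esbeli has e. Irminish preserves a here (none of its changes turn any other segment into a), so the proto-segment is *a.
Position 1: Irminish has s, Esbeli has k. Esbeli preserves k here (none of its changes turn any other segment into k), so the proto-segment is *k.
Verify the candidate proto-form against each daughter:
Irminish: *kilalvos
  kilalvos (rule 1 does not apply)
  kilalvos → kelalvos   [vowel merger]
  kelalvos → selalvos   [palatalisation]
  giving Irminish selalvos.
Esbeli: *kilalvos > kilalvus > kilelvus  (by vowel merger, vowel merger)
Only *kilalvos yields all of Irminish selalvos, Esbeli kilelvus.

*kilalvos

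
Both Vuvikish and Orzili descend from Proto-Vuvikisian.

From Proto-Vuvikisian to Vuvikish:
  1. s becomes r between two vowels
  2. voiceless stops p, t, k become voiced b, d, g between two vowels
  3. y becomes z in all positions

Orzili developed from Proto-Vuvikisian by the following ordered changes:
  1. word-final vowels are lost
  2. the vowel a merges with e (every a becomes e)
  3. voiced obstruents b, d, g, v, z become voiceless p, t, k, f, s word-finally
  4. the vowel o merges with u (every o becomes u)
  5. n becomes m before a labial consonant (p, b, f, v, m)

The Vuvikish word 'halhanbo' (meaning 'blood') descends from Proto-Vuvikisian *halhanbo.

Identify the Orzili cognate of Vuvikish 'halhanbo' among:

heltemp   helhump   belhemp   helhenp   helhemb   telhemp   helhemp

helhemp

Orzili: start from *halhanbo.
  rule 1 (apocope): halhanbo → halhanb
  rule 2 (vowel merger): halhanb → helhenb
  rule 3 (final devoicing): helhenb → helhenp
  rule 4: no change — helhenp
  rule 5 (nasal place assimilation): helhenp → helhemp
  ⇒ Orzili helhemp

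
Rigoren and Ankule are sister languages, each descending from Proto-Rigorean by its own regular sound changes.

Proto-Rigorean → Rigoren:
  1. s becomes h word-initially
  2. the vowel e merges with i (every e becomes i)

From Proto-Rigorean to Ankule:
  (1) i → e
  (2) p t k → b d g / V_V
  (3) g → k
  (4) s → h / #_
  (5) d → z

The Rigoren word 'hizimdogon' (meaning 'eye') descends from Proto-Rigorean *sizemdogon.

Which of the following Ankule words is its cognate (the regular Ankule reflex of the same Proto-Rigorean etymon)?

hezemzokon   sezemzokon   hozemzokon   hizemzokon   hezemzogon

hezemzokon

Ankule: start from *sizemdogon.
  rule 1 (vowel merger): sizemdogon → sezemdogon
  rule 2: no change — sezemdogon
  rule 3 (unconditioned shift): sezemdogon → sezemdokon
  rule 4 (debuccalisation): sezemdokon → hezemdokon
  rule 5 (unconditioned shift): hezemdokon → hezemzokon
  ⇒ Ankule hezemzokon
The other candidates each miss or misapply at least one Ankule change.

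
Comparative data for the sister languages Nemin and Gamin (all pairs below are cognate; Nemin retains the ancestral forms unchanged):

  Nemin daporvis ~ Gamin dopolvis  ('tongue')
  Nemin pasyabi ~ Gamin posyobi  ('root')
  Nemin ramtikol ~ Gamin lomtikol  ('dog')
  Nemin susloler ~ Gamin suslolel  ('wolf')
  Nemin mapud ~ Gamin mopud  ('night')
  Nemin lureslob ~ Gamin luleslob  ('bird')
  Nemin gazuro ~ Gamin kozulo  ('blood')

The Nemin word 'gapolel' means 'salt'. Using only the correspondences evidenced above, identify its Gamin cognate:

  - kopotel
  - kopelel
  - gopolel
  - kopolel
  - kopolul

gazuro ~ kozulo — Nemin g corresponds to Gamin k word-initially before a back vowel.
daporvis ~ dopolvis, mapud ~ mopud — Nemin a corresponds to Gamin o after a consonant, before a labial obstruent.
Applying these to Nemin 'gapolel':
  gapolel → kapolel   (g→k word-initially before a back vowel)
  kapolel → kopolel   (a→o after a consonant, before a labial obstruent)
So the Gamin cognate is 'kopolel'.

kopolel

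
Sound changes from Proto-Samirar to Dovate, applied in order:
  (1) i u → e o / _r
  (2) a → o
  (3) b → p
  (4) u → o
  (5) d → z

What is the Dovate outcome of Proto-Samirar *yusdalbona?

yoszolpono

Dovate: start from *yusdalbona.
  rule 1: no change — yusdalbona
  rule 2 (vowel merger): yusdalbona → yusdolbono
  rule 3 (unconditioned shift): yusdolbono → yusdolpono
  rule 4 (vowel merger): yusdolpono → yosdolpono
  rule 5 (unconditioned shift): yosdolpono → yoszolpono
  ⇒ Dovate yoszolpono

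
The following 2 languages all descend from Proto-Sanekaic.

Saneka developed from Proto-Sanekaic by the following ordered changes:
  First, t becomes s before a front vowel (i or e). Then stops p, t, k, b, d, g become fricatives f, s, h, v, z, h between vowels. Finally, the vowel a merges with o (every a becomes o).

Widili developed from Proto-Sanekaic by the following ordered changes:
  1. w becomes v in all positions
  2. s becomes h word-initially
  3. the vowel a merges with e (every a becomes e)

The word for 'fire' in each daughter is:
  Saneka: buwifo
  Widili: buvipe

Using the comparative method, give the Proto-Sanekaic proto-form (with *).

Position 6: Saneka has o, Widili has e. Taking the neighbouring segments as reconstructed: Saneka o could go back to *a or *o; Widili e could go back to *a or *e — the one source consistent with every daughter is *a.
Position 5: Saneka has f, Widili has p. Widili preserves p here (none of its changes turn any other segment into p), so the proto-segment is *p.
Position 3: Saneka has w, Widili has v. Saneka preserves w here (none of its changes turn any other segment into w), so the proto-segment is *w.
This points to *buwipa. Verify forward in each daughter:
Saneka: start from *buwipa.
  rule 1: no change — buwipa
  rule 2 (intervocalic lenition): buwipa → buwifa
  rule 3 (vowel merger): buwifa → buwifo
  ⇒ Saneka buwifo
Widili: *buwipa
  buwipa → buvipa   [unconditioned shift]
  buvipa (rule 2 does not apply)
  buvipa → buvipe   [vowel merger]
  giving Widili buvipe.
Only *buwipa yields all of Saneka buwifo, Widili buvipe.

*buwipa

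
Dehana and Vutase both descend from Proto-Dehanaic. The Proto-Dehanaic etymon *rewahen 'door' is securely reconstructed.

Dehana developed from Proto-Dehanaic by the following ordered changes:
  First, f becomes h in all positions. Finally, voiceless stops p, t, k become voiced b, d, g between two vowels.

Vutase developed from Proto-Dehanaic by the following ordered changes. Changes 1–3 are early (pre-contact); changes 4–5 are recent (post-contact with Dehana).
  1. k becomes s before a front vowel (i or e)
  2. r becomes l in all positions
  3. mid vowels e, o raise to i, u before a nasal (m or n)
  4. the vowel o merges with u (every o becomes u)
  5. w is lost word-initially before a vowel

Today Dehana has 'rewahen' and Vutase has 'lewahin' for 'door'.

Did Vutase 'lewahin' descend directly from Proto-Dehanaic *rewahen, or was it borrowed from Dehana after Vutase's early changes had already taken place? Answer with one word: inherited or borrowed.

inherited

If inherited, *rewahen would pass through all of Vutase's changes:
Vutase: start from *rewahen.
  rule 1: no change — rewahen
  rule 2 (unconditioned shift): rewahen → lewahen
  rule 3 (pre-nasal raising): lewahen → lewahin
  rule 4: no change — lewahin
  rule 5: no change — lewahin
  ⇒ Vutase lewahin
If borrowed from Dehana 'rewahen' after the early changes, it would undergo only the recent ones:
  rule 4 (vowel merger): no change (rewahen)
  rule 5 (glide loss): no change (rewahen)
  ⇒ as a loan: rewahen
Vutase 'lewahin' matches the inherited outcome exactly, so it is an inherited cognate, not a loan.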